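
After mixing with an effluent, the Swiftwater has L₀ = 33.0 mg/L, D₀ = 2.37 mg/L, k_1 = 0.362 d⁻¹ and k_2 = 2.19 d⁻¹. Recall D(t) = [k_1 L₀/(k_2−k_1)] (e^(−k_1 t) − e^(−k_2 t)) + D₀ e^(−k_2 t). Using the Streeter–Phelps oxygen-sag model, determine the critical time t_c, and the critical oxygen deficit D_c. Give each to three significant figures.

With k_2/k_1 = 6.050 and 1 − D₀(k_2−k_1)/(k_1 L₀) = 0.6373,
t_c = ln(6.050 × 0.6373) / (2.19 − 0.362) = ln(3.856) / 1.828 = 1.350/1.828 = 0.7383 d.
L(t_c) = L₀ e^(−k_1 t_c) = 33.0 × 0.7655 = 25.26 mg/L, and at the critical point k_2 D_c = k_1 L, so D_c = (0.362/2.19) × 25.26 = 4.176 mg/L.

t_c ≈ 0.738 d; D_c ≈ 4.18 mg/L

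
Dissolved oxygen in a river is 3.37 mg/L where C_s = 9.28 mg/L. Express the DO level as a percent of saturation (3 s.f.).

36.3 % saturation

% saturation = C/C_s × 100 = 3.37/9.28 × 100 = 36.3 %.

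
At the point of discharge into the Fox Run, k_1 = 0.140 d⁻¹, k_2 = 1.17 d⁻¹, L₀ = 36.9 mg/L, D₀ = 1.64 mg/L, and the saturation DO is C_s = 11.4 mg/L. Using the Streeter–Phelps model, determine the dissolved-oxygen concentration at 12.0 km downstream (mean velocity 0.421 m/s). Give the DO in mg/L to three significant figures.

DO ≈ 8.91 mg/L

Travel time t = x/v = 12.0 km / (0.421 m/s) = 12000 m / 0.421 m/s = 28500 s = 0.3299 d.
k_1 L₀/(k_2−k_1) = 0.140×36.9/(1.17−0.140) = 5.166/1.030 = 5.016 mg/L.
e^(−k_1 t) = e^(−0.140×0.3299) = 0.9549; e^(−k_2 t) = e^(−1.17×0.3299) = 0.6798.
D = 5.016 × (0.9549 − 0.6798) + 1.64 × 0.6798 = 1.380 + 1.115 = 2.495 mg/L.
DO = C_s − D = 11.4 − 2.495 = 8.905 mg/L.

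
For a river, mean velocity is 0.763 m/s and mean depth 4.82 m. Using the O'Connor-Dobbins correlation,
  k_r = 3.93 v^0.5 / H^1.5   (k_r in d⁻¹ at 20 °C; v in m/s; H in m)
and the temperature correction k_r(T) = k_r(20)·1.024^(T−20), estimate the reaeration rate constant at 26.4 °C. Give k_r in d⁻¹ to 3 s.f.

k_r ≈ 0.378 d⁻¹

k_r(20) = 3.93 × 0.763^0.5 / 4.82^1.5 = 3.93 × 0.8735 / 10.58 = 0.3244 d⁻¹.
k_r(26.4) = 0.3244 × 1.024^(26.4−20) = 0.3244 × 1.164 = 0.3776 d⁻¹.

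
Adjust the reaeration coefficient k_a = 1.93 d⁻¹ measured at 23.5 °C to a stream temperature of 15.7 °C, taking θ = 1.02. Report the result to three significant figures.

k_a(T₂) = k_a(T₁) · θ^(T₂−T₁) = 1.93 × 1.02^(15.7−23.5)
= 1.93 × 1.02^-7.80 = 1.93 × 0.8569 = 1.654 d⁻¹.

k_a ≈ 1.65 d⁻¹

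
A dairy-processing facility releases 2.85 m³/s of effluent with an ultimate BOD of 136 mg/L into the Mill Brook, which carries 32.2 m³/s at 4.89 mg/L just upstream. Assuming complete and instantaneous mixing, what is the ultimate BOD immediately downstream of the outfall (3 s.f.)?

Flow-weighted mixing: C = (Q_r C_r + Q_w C_w)/(Q_r + Q_w)
= (32.2×4.89 + 2.85×136)/(32.2 + 2.85) = 545.1/35.05 = 15.55 mg/L.

15.6 mg/L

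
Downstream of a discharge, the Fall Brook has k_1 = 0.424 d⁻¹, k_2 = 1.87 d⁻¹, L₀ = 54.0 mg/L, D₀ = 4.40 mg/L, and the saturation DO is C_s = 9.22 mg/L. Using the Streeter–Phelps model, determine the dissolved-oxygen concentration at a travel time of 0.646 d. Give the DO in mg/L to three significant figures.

DO ≈ 0.596 mg/L

k_1 L₀/(k_2−k_1) = 0.424×54.0/(1.87−0.424) = 22.90/1.446 = 15.83 mg/L.
e^(−k_1 t) = e^(−0.424×0.6460) = 0.7604; e^(−k_2 t) = e^(−1.87×0.6460) = 0.2988.
D = 15.83 × (0.7604 − 0.2988) + 4.40 × 0.2988 = 7.309 + 1.315 = 8.624 mg/L.
DO = C_s − D = 9.22 − 8.624 = 0.5961 mg/L.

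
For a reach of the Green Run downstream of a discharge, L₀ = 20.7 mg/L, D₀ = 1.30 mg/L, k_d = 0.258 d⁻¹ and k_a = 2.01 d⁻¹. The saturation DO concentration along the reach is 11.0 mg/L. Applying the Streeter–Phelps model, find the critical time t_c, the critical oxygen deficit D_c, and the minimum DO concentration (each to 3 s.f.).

With k_a/k_d = 7.791 and 1 − D₀(k_a−k_d)/(k_d L₀) = 0.5735,
t_c = ln(7.791 × 0.5735) / (2.01 − 0.258) = ln(4.468) / 1.752 = 1.497/1.752 = 0.8544 d.
D_c = (k_d/k_a) L₀ e^(−k_d t_c) = (0.258/2.01) × 20.7 × e^(−0.258×0.8544) = 0.1284 × 20.7 × 0.8022 = 2.131 mg/L.
Minimum DO = C_s − D_c = 11.0 − 2.131 = 8.869 mg/L.

t_c ≈ 0.854 d; D_c ≈ 2.13 mg/L; min DO ≈ 8.87 mg/L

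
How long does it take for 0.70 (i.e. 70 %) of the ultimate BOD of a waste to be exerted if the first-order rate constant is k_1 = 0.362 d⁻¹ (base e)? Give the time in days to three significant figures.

t ≈ 3.33 d

y/L₀ = 1 − e^(−k_1 t) = 0.70 ⇒ e^(−k_1 t) = 0.300
t = −ln(0.300) / 0.362 = 1.204 / 0.362 = 3.326 d.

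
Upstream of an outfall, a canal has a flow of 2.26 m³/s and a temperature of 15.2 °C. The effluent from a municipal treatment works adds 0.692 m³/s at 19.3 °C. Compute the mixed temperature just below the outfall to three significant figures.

16.2 °C

Flow-weighted mixing: C = (Q_r C_r + Q_w C_w)/(Q_r + Q_w)
= (2.26×15.2 + 0.692×19.3)/(2.26 + 0.692) = 47.71/2.952 = 16.16 °C.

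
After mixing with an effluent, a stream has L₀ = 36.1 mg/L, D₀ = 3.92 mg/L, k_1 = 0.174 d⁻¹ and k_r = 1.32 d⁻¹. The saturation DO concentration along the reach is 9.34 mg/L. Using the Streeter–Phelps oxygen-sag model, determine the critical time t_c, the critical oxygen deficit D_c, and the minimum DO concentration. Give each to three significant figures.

t_c ≈ 0.672 d; D_c ≈ 4.23 mg/L; min DO ≈ 5.11 mg/L

t_c = [1/(k_r−k_1)] ln[(k_r/k_1)(1 − D₀(k_r−k_1)/(k_1 L₀))]
= [1/(1.32−0.174)] ln[(1.32/0.174)(1 − 3.92×1.146/(0.174×36.1))]
= (1/1.146) ln[7.586 × 0.2848] = 0.8726 × ln(2.161) = 0.8726 × 0.7704 = 0.6723 d.
D_c = (k_1/k_r) L₀ e^(−k_1 t_c) = (0.174/1.32) × 36.1 × e^(−0.174×0.6723) = 0.1318 × 36.1 × 0.8896 = 4.233 mg/L.
Minimum DO = C_s − D_c = 9.34 − 4.233 = 5.107 mg/L.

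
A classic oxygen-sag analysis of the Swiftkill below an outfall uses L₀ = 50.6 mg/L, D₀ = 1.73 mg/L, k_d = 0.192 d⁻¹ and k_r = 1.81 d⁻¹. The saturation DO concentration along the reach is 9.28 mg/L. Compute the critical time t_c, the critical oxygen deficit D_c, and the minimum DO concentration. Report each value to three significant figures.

t_c ≈ 1.18 d; D_c ≈ 4.28 mg/L; min DO ≈ 5.00 mg/L

At the critical point dD/dt = 0, so k_d L₀ e^(−k_d t) = k_r D. Substituting D(t) from the Streeter–Phelps equation and solving for t gives
t_c = ln[(k_r/k_d)(1 − D₀(k_r−k_d)/(k_d L₀))] / (k_r−k_d).
Here k_r−k_d = 1.618 d⁻¹ and 1 − D₀(k_r−k_d)/(k_d L₀) = 1 − 1.73×1.618/(0.192×50.6) = 0.7119, so
t_c = ln(9.427 × 0.7119) / 1.618 = 1.904 / 1.618 = 1.177 d.
L(t_c) = L₀ e^(−k_d t_c) = 50.6 × 0.7978 = 40.37 mg/L, and at the critical point k_r D_c = k_d L, so D_c = (0.192/1.81) × 40.37 = 4.282 mg/L.
Minimum DO = C_s − D_c = 9.28 − 4.282 = 4.998 mg/L.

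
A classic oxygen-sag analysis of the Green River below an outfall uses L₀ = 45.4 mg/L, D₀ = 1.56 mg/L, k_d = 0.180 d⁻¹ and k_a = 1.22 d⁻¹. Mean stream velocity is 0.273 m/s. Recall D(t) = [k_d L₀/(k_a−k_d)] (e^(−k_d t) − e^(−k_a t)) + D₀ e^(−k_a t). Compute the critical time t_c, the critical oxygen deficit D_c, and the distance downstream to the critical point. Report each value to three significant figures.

At the critical point dD/dt = 0, so k_d L₀ e^(−k_d t) = k_a D. Substituting D(t) from the Streeter–Phelps equation and solving for t gives
t_c = ln[(k_a/k_d)(1 − D₀(k_a−k_d)/(k_d L₀))] / (k_a−k_d).
Here k_a−k_d = 1.040 d⁻¹ and 1 − D₀(k_a−k_d)/(k_d L₀) = 1 − 1.56×1.040/(0.180×45.4) = 0.8015, so
t_c = ln(6.778 × 0.8015) / 1.040 = 1.692 / 1.040 = 1.627 d.
L(t_c) = L₀ e^(−k_d t_c) = 45.4 × 0.7461 = 33.87 mg/L, and at the critical point k_a D_c = k_d L, so D_c = (0.180/1.22) × 33.87 = 4.998 mg/L.
x_c = v t_c = 0.273 m/s × 1.627 d × 86400 s/d = 38380 m ≈ 38.4 km.

t_c ≈ 1.63 d; D_c ≈ 5.00 mg/L; x_c ≈ 38.4 km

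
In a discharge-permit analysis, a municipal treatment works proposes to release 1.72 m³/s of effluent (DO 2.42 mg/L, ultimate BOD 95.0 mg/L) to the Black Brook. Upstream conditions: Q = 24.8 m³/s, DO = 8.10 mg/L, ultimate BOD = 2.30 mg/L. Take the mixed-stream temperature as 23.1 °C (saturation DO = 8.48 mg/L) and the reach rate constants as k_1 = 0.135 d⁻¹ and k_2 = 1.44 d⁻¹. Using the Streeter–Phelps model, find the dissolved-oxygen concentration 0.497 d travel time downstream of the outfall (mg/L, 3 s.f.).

Mixed DO = (24.8×8.10 + 1.72×2.42)/(24.8+1.72) = 205.0/26.52 = 7.732 mg/L.
Mixed L₀ = (24.8×2.30 + 1.72×95.0)/(26.52) = 220.4/26.52 = 8.312 mg/L.
Initial deficit D₀ = C_s − DO₀ = 8.48 − 7.732 = 0.7484 mg/L.
D(0.497) = [0.135×8.312/(1.44−0.135)](e^(−0.135×0.497) − e^(−1.44×0.497)) + 0.7484 e^(−1.44×0.497)
= 0.8599 × (0.9351 − 0.4889) + 0.7484 × 0.4889 = 0.7496 mg/L.
DO = 8.48 − 0.7496 = 7.730 mg/L.

DO ≈ 7.73 mg/L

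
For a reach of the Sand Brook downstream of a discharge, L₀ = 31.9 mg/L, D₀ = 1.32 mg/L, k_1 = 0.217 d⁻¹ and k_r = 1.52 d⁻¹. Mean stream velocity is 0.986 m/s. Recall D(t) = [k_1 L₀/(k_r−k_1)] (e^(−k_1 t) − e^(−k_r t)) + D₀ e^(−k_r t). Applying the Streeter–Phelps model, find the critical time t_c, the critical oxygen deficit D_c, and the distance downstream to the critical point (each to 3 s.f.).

t_c ≈ 1.27 d; D_c ≈ 3.45 mg/L; x_c ≈ 109 km

t_c = [1/(k_r−k_1)] ln[(k_r/k_1)(1 − D₀(k_r−k_1)/(k_1 L₀))]
= [1/(1.52−0.217)] ln[(1.52/0.217)(1 − 1.32×1.303/(0.217×31.9))]
= (1/1.303) ln[7.005 × 0.7515] = 0.7675 × ln(5.264) = 0.7675 × 1.661 = 1.275 d.
D_c = (k_1/k_r) L₀ e^(−k_1 t_c) = (0.217/1.52) × 31.9 × e^(−0.217×1.275) = 0.1428 × 31.9 × 0.7584 = 3.454 mg/L.
x_c = v t_c = 0.986 m/s × 1.275 d × 86400 s/d = 108600 m ≈ 109 km.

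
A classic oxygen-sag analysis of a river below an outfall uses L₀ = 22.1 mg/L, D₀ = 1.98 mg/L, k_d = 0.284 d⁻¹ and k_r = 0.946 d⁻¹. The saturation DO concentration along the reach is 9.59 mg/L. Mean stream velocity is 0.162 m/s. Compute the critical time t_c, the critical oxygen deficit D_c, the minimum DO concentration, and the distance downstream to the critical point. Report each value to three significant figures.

t_c ≈ 1.46 d; D_c ≈ 4.38 mg/L; min DO ≈ 5.21 mg/L; x_c ≈ 20.5 km

At the critical point dD/dt = 0, so k_d L₀ e^(−k_d t) = k_r D. Substituting D(t) from the Streeter–Phelps equation and solving for t gives
t_c = ln[(k_r/k_d)(1 − D₀(k_r−k_d)/(k_d L₀))] / (k_r−k_d).
Here k_r−k_d = 0.6620 d⁻¹ and 1 − D₀(k_r−k_d)/(k_d L₀) = 1 − 1.98×0.6620/(0.284×22.1) = 0.7912, so
t_c = ln(3.331 × 0.7912) / 0.6620 = 0.9690 / 0.6620 = 1.464 d.
L(t_c) = L₀ e^(−k_d t_c) = 22.1 × 0.6599 = 14.58 mg/L, and at the critical point k_r D_c = k_d L, so D_c = (0.284/0.946) × 14.58 = 4.378 mg/L.
Minimum DO = C_s − D_c = 9.59 − 4.378 = 5.212 mg/L.
x_c = v t_c = 0.162 m/s × 1.464 d × 86400 s/d = 20490 m ≈ 20.5 km.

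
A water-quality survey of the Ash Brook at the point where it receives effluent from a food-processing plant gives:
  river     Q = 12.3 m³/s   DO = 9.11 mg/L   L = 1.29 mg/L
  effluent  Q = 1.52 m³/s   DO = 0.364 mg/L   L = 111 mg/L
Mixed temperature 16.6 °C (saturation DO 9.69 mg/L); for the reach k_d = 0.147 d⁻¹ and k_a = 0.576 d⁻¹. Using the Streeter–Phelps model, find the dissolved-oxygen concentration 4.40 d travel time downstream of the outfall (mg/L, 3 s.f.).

Mixed DO = (12.3×9.11 + 1.52×0.364)/(12.3+1.52) = 112.6/13.82 = 8.148 mg/L.
Mixed L₀ = (12.3×1.29 + 1.52×111)/(13.82) = 184.6/13.82 = 13.36 mg/L.
Initial deficit D₀ = C_s − DO₀ = 9.69 − 8.148 = 1.542 mg/L.
D(4.40) = [0.147×13.36/(0.576−0.147)](e^(−0.147×4.40) − e^(−0.576×4.40)) + 1.542 e^(−0.576×4.40)
= 4.577 × (0.5237 − 0.07931) + 1.542 × 0.07931 = 2.156 mg/L.
DO = 9.69 − 2.156 = 7.534 mg/L.

DO ≈ 7.53 mg/L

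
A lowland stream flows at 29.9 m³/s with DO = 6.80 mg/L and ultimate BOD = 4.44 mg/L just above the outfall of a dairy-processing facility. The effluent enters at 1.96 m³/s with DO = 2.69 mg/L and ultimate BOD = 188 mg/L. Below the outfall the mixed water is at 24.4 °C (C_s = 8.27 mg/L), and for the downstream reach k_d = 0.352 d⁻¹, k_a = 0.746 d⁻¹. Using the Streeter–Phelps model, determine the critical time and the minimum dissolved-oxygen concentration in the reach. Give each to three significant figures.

Mixed DO = (29.9×6.80 + 1.96×2.69)/(29.9+1.96) = 208.6/31.86 = 6.547 mg/L.
Mixed L₀ = (29.9×4.44 + 1.96×188)/(31.86) = 501.2/31.86 = 15.73 mg/L.
Initial deficit D₀ = C_s − DO₀ = 8.27 − 6.547 = 1.723 mg/L.
t_c = (1/0.3940) ln[(0.746/0.352)(1 − 1.723×0.3940/(0.352×15.73))] = 2.538 × ln(1.860) = 1.574 d.
D_c = (0.352/0.746) × 15.73 × e^(−0.352×1.574) = 0.4718 × 15.73 × 0.5745 = 4.265 mg/L.
Minimum DO = 8.27 − 4.265 = 4.005 mg/L.

t_c ≈ 1.57 d; minimum DO ≈ 4.01 mg/L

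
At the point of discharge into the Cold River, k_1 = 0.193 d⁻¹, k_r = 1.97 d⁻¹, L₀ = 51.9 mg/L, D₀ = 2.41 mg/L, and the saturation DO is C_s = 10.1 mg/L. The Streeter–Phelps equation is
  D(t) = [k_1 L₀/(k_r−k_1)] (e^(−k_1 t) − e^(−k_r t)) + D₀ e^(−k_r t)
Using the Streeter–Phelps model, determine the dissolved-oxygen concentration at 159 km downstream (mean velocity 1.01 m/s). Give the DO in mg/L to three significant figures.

DO ≈ 6.22 mg/L

Travel time t = x/v = 159 km / (1.01 m/s) = 159000 m / 1.01 m/s = 157400 s = 1.822 d.
k_1 L₀/(k_r−k_1) = 0.193×51.9/(1.97−0.193) = 10.02/1.777 = 5.637 mg/L.
e^(−k_1 t) = e^(−0.193×1.822) = 0.7035; e^(−k_r t) = e^(−1.97×1.822) = 0.02761.
D = 5.637 × (0.7035 − 0.02761) + 2.41 × 0.02761 = 3.810 + 0.06655 = 3.877 mg/L.
DO = C_s − D = 10.1 − 3.877 = 6.223 mg/L.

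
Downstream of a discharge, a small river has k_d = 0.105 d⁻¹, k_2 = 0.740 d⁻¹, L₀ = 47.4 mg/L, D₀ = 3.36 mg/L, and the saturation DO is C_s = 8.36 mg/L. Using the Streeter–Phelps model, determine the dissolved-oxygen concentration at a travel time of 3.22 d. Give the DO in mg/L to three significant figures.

DO ≈ 3.18 mg/L

k_d L₀/(k_2−k_d) = 0.105×47.4/(0.740−0.105) = 4.977/0.6350 = 7.838 mg/L.
e^(−k_d t) = e^(−0.105×3.220) = 0.7131; e^(−k_2 t) = e^(−0.740×3.220) = 0.09229.
D = 7.838 × (0.7131 − 0.09229) + 3.36 × 0.09229 = 4.866 + 0.3101 = 5.176 mg/L.
DO = C_s − D = 8.36 − 5.176 = 3.184 mg/L.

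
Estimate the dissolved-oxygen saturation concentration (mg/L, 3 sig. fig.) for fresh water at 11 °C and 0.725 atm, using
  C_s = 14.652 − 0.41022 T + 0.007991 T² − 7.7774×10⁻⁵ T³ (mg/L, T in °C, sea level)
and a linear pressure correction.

At sea level: C_s = 14.652 − 0.41022×11 + 0.007991×11² − 7.7774×10⁻⁵×11³ = 11.00 mg/L.
Pressure correction: C_s' = 11.00 × 0.725 = 7.977 mg/L.

C_s ≈ 7.98 mg/L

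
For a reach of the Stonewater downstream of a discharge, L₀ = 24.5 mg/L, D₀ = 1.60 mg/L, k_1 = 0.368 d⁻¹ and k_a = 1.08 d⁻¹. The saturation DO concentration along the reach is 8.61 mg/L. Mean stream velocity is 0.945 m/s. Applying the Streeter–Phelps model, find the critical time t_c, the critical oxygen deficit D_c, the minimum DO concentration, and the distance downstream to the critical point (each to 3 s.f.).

At the critical point dD/dt = 0, so k_1 L₀ e^(−k_1 t) = k_a D. Substituting D(t) from the Streeter–Phelps equation and solving for t gives
t_c = ln[(k_a/k_1)(1 − D₀(k_a−k_1)/(k_1 L₀))] / (k_a−k_1).
Here k_a−k_1 = 0.7120 d⁻¹ and 1 − D₀(k_a−k_1)/(k_1 L₀) = 1 − 1.60×0.7120/(0.368×24.5) = 0.8736, so
t_c = ln(2.935 × 0.8736) / 0.7120 = 0.9416 / 0.7120 = 1.322 d.
L(t_c) = L₀ e^(−k_1 t_c) = 24.5 × 0.6147 = 15.06 mg/L, and at the critical point k_a D_c = k_1 L, so D_c = (0.368/1.08) × 15.06 = 5.131 mg/L.
Minimum DO = C_s − D_c = 8.61 − 5.131 = 3.479 mg/L.
x_c = v t_c = 0.945 m/s × 1.322 d × 86400 s/d = 108000 m ≈ 108 km.

t_c ≈ 1.32 d; D_c ≈ 5.13 mg/L; min DO ≈ 3.48 mg/L; x_c ≈ 108 km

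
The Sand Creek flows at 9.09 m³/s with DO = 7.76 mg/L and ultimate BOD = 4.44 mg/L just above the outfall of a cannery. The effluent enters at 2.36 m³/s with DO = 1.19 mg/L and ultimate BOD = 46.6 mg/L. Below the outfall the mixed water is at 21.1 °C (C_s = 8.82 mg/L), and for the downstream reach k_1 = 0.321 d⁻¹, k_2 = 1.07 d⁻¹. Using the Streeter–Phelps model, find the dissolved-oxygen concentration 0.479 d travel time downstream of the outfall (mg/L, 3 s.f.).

Mixed DO = (9.09×7.76 + 2.36×1.19)/(9.09+2.36) = 73.35/11.45 = 6.406 mg/L.
Mixed L₀ = (9.09×4.44 + 2.36×46.6)/(11.45) = 150.3/11.45 = 13.13 mg/L.
Initial deficit D₀ = C_s − DO₀ = 8.82 − 6.406 = 2.414 mg/L.
D(0.479) = [0.321×13.13/(1.07−0.321)](e^(−0.321×0.479) − e^(−1.07×0.479)) + 2.414 e^(−1.07×0.479)
= 5.627 × (0.8575 − 0.5990) + 2.414 × 0.5990 = 2.901 mg/L.
DO = 8.82 − 2.901 = 5.919 mg/L.

DO ≈ 5.92 mg/L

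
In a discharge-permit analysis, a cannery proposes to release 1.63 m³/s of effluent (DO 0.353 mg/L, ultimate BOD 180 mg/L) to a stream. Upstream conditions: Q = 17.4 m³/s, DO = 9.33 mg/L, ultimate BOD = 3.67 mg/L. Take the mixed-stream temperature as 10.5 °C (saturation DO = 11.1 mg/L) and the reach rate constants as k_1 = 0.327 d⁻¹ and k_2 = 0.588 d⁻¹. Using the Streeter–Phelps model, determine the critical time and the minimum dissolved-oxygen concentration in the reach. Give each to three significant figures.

Mixed DO = (17.4×9.33 + 1.63×0.353)/(17.4+1.63) = 162.9/19.03 = 8.561 mg/L.
Mixed L₀ = (17.4×3.67 + 1.63×180)/(19.03) = 357.3/19.03 = 18.77 mg/L.
Initial deficit D₀ = C_s − DO₀ = 11.1 − 8.561 = 2.539 mg/L.
t_c = (1/0.2610) ln[(0.588/0.327)(1 − 2.539×0.2610/(0.327×18.77))] = 3.831 × ln(1.604) = 1.810 d.
D_c = (0.327/0.588) × 18.77 × e^(−0.327×1.810) = 0.5561 × 18.77 × 0.5532 = 5.776 mg/L.
Minimum DO = 11.1 − 5.776 = 5.324 mg/L.

t_c ≈ 1.81 d; minimum DO ≈ 5.32 mg/L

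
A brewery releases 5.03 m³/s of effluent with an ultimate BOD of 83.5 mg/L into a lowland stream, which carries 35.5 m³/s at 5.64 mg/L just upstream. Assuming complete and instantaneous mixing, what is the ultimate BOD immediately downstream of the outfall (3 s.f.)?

15.3 mg/L

Flow-weighted mixing: C = (Q_r C_r + Q_w C_w)/(Q_r + Q_w)
= (35.5×5.64 + 5.03×83.5)/(35.5 + 5.03) = 620.2/40.53 = 15.30 mg/L.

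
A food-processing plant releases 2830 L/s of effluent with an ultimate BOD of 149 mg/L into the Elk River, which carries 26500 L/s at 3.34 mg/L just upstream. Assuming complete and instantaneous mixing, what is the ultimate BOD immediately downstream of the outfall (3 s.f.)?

17.4 mg/L

Flow-weighted mixing: C = (Q_r C_r + Q_w C_w)/(Q_r + Q_w)
= (26500×3.34 + 2830×149)/(26500 + 2830) = 510200/29330 = 17.39 mg/L.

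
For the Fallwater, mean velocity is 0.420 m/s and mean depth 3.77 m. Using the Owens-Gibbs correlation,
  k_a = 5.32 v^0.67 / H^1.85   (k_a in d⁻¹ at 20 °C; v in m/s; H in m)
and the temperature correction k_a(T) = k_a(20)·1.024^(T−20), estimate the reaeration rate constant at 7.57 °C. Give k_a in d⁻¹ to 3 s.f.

k_a ≈ 0.190 d⁻¹

k_a(20) = 5.32 × 0.420^0.67 / 3.77^1.85 = 5.32 × 0.5592 / 11.65 = 0.2554 d⁻¹.
k_a(7.57) = 0.2554 × 1.024^(7.57−20) = 0.2554 × 0.7447 = 0.1902 d⁻¹.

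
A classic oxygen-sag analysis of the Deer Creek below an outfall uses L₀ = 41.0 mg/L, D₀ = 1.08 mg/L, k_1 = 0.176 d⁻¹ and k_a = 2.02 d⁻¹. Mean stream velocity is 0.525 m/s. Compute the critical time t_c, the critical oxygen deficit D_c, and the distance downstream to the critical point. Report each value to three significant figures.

t_c ≈ 1.15 d; D_c ≈ 2.92 mg/L; x_c ≈ 52.1 km

t_c = [1/(k_a−k_1)] ln[(k_a/k_1)(1 − D₀(k_a−k_1)/(k_1 L₀))]
= [1/(2.02−0.176)] ln[(2.02/0.176)(1 − 1.08×1.844/(0.176×41.0))]
= (1/1.844) ln[11.48 × 0.7240] = 0.5423 × ln(8.310) = 0.5423 × 2.117 = 1.148 d.
L(t_c) = L₀ e^(−k_1 t_c) = 41.0 × 0.8170 = 33.50 mg/L, and at the critical point k_a D_c = k_1 L, so D_c = (0.176/2.02) × 33.50 = 2.919 mg/L.
x_c = v t_c = 0.525 m/s × 1.148 d × 86400 s/d = 52090 m ≈ 52.1 km.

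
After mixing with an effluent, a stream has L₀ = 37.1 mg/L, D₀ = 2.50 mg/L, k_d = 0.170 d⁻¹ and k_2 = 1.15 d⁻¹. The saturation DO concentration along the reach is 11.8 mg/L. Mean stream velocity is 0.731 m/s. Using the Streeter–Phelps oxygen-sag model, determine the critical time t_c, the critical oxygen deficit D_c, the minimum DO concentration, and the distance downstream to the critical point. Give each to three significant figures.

t_c ≈ 1.45 d; D_c ≈ 4.29 mg/L; min DO ≈ 7.51 mg/L; x_c ≈ 91.5 km

t_c = [1/(k_2−k_d)] ln[(k_2/k_d)(1 − D₀(k_2−k_d)/(k_d L₀))]
= [1/(1.15−0.170)] ln[(1.15/0.170)(1 − 2.50×0.9800/(0.170×37.1))]
= (1/0.9800) ln[6.765 × 0.6115] = 1.020 × ln(4.137) = 1.020 × 1.420 = 1.449 d.
D_c = (k_d/k_2) L₀ e^(−k_d t_c) = (0.170/1.15) × 37.1 × e^(−0.170×1.449) = 0.1478 × 37.1 × 0.7817 = 4.287 mg/L.
Minimum DO = C_s − D_c = 11.8 − 4.287 = 7.513 mg/L.
x_c = v t_c = 0.731 m/s × 1.449 d × 86400 s/d = 91510 m ≈ 91.5 km.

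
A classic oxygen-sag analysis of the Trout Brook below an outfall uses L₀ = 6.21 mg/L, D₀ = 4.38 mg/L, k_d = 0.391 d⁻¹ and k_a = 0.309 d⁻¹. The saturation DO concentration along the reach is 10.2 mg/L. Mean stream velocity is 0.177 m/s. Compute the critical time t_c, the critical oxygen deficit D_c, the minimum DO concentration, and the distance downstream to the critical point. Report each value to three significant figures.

At the critical point dD/dt = 0, so k_d L₀ e^(−k_d t) = k_a D. Substituting D(t) from the Streeter–Phelps equation and solving for t gives
t_c = ln[(k_a/k_d)(1 − D₀(k_a−k_d)/(k_d L₀))] / (k_a−k_d).
Here k_a−k_d = -0.08200 d⁻¹ and 1 − D₀(k_a−k_d)/(k_d L₀) = 1 − 4.38×-0.08200/(0.391×6.21) = 1.148, so
t_c = ln(0.7903 × 1.148) / -0.08200 = -0.09742 / -0.08200 = 1.188 d.
L(t_c) = L₀ e^(−k_d t_c) = 6.21 × 0.6284 = 3.903 mg/L, and at the critical point k_a D_c = k_d L, so D_c = (0.391/0.309) × 3.903 = 4.938 mg/L.
Minimum DO = C_s − D_c = 10.2 − 4.938 = 5.262 mg/L.
x_c = v t_c = 0.177 m/s × 1.188 d × 86400 s/d = 18170 m ≈ 18.2 km.

t_c ≈ 1.19 d; D_c ≈ 4.94 mg/L; min DO ≈ 5.26 mg/L; x_c ≈ 18.2 km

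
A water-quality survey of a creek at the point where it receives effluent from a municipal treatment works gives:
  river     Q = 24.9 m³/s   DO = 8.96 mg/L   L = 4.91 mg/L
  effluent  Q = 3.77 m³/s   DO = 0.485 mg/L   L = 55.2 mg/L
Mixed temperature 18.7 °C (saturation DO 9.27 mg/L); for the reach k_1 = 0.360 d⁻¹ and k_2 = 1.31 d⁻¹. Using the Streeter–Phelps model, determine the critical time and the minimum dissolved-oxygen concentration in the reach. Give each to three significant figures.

Mixed DO = (24.9×8.96 + 3.77×0.485)/(24.9+3.77) = 224.9/28.67 = 7.846 mg/L.
Mixed L₀ = (24.9×4.91 + 3.77×55.2)/(28.67) = 330.4/28.67 = 11.52 mg/L.
Initial deficit D₀ = C_s − DO₀ = 9.27 − 7.846 = 1.424 mg/L.
t_c = (1/0.9500) ln[(1.31/0.360)(1 − 1.424×0.9500/(0.360×11.52))] = 1.053 × ln(2.452) = 0.9440 d.
D_c = (0.360/1.31) × 11.52 × e^(−0.360×0.9440) = 0.2748 × 11.52 × 0.7119 = 2.254 mg/L.
Minimum DO = 9.27 − 2.254 = 7.016 mg/L.

t_c ≈ 0.944 d; minimum DO ≈ 7.02 mg/L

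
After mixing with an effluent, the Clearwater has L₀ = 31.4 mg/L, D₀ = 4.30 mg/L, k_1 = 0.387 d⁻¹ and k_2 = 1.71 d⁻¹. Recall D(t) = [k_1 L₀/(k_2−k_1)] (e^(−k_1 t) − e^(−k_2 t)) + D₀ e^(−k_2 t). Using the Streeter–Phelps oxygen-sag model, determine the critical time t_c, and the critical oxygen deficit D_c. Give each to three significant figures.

t_c ≈ 0.646 d; D_c ≈ 5.53 mg/L

t_c = [1/(k_2−k_1)] ln[(k_2/k_1)(1 − D₀(k_2−k_1)/(k_1 L₀))]
= [1/(1.71−0.387)] ln[(1.71/0.387)(1 − 4.30×1.323/(0.387×31.4))]
= (1/1.323) ln[4.419 × 0.5318] = 0.7559 × ln(2.350) = 0.7559 × 0.8544 = 0.6458 d.
D_c = (k_1/k_2) L₀ e^(−k_1 t_c) = (0.387/1.71) × 31.4 × e^(−0.387×0.6458) = 0.2263 × 31.4 × 0.7789 = 5.535 mg/L.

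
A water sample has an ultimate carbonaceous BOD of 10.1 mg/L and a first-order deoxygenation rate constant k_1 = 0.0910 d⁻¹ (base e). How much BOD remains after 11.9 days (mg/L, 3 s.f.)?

L_t = L₀ e^(−k_1 t) = 10.1 × e^(−0.0910×11.9) = 10.1 × 0.3386 = 3.420 mg/L.

L ≈ 3.42 mg/L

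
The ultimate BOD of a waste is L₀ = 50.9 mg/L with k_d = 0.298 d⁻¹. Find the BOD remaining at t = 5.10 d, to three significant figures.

L ≈ 11.1 mg/L

L_t = L₀ e^(−k_d t) = 50.9 × e^(−0.298×5.10) = 50.9 × 0.2188 = 11.13 mg/L.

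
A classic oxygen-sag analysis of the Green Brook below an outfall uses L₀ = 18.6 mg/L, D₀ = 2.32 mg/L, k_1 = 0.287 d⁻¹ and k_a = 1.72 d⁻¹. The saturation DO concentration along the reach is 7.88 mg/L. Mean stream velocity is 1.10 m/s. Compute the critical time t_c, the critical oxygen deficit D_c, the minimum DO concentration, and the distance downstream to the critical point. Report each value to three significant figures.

t_c ≈ 0.569 d; D_c ≈ 2.64 mg/L; min DO ≈ 5.24 mg/L; x_c ≈ 54.1 km

t_c = [1/(k_a−k_1)] ln[(k_a/k_1)(1 − D₀(k_a−k_1)/(k_1 L₀))]
= [1/(1.72−0.287)] ln[(1.72/0.287)(1 − 2.32×1.433/(0.287×18.6))]
= (1/1.433) ln[5.993 × 0.3772] = 0.6978 × ln(2.261) = 0.6978 × 0.8157 = 0.5692 d.
L(t_c) = L₀ e^(−k_1 t_c) = 18.6 × 0.8493 = 15.80 mg/L, and at the critical point k_a D_c = k_1 L, so D_c = (0.287/1.72) × 15.80 = 2.636 mg/L.
Minimum DO = C_s − D_c = 7.88 − 2.636 = 5.244 mg/L.
x_c = v t_c = 1.10 m/s × 0.5692 d × 86400 s/d = 54100 m ≈ 54.1 km.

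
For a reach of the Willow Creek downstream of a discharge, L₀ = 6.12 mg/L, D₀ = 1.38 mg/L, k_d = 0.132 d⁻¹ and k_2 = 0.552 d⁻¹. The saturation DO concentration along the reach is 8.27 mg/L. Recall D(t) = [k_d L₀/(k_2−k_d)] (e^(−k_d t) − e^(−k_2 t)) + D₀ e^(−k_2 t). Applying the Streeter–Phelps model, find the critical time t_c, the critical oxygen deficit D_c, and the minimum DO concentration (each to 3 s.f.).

With k_2/k_d = 4.182 and 1 − D₀(k_2−k_d)/(k_d L₀) = 0.2825,
t_c = ln(4.182 × 0.2825) / (0.552 − 0.132) = ln(1.181) / 0.4200 = 0.1668/0.4200 = 0.3971 d.
L(t_c) = L₀ e^(−k_d t_c) = 6.12 × 0.9489 = 5.807 mg/L, and at the critical point k_2 D_c = k_d L, so D_c = (0.132/0.552) × 5.807 = 1.389 mg/L.
Minimum DO = C_s − D_c = 8.27 − 1.389 = 6.881 mg/L.

t_c ≈ 0.397 d; D_c ≈ 1.39 mg/L; min DO ≈ 6.88 mg/L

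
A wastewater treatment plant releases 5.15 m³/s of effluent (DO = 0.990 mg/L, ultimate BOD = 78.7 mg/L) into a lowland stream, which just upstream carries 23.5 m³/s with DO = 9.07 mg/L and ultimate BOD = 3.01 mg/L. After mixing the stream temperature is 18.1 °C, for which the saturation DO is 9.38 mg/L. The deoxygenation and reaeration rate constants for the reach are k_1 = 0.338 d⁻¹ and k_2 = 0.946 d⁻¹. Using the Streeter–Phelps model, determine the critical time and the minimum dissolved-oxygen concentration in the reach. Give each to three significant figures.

Mixed DO = (23.5×9.07 + 5.15×0.990)/(23.5+5.15) = 218.2/28.65 = 7.618 mg/L.
Mixed L₀ = (23.5×3.01 + 5.15×78.7)/(28.65) = 476.0/28.65 = 16.62 mg/L.
Initial deficit D₀ = C_s − DO₀ = 9.38 − 7.618 = 1.762 mg/L.
t_c = (1/0.6080) ln[(0.946/0.338)(1 − 1.762×0.6080/(0.338×16.62))] = 1.645 × ln(2.265) = 1.345 d.
D_c = (0.338/0.946) × 16.62 × e^(−0.338×1.345) = 0.3573 × 16.62 × 0.6348 = 3.769 mg/L.
Minimum DO = 9.38 − 3.769 = 5.611 mg/L.

t_c ≈ 1.34 d; minimum DO ≈ 5.61 mg/L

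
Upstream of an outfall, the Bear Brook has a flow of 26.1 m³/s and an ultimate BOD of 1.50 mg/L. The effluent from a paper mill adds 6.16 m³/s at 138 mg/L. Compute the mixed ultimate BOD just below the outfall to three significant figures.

27.6 mg/L

Flow-weighted mixing: C = (Q_r C_r + Q_w C_w)/(Q_r + Q_w)
= (26.1×1.50 + 6.16×138)/(26.1 + 6.16) = 889.2/32.26 = 27.56 mg/L.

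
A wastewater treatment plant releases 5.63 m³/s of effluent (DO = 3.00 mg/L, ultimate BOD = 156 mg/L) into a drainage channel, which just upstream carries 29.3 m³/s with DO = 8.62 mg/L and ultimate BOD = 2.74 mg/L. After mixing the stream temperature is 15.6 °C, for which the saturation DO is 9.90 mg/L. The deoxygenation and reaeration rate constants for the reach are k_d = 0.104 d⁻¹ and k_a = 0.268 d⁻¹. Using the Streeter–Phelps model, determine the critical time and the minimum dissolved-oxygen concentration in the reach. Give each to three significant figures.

t_c ≈ 4.95 d; minimum DO ≈ 3.54 mg/L

Mixed DO = (29.3×8.62 + 5.63×3.00)/(29.3+5.63) = 269.5/34.93 = 7.714 mg/L.
Mixed L₀ = (29.3×2.74 + 5.63×156)/(34.93) = 958.6/34.93 = 27.44 mg/L.
Initial deficit D₀ = C_s − DO₀ = 9.90 − 7.714 = 2.186 mg/L.
t_c = (1/0.1640) ln[(0.268/0.104)(1 − 2.186×0.1640/(0.104×27.44))] = 6.098 × ln(2.253) = 4.953 d.
D_c = (0.104/0.268) × 27.44 × e^(−0.104×4.953) = 0.3881 × 27.44 × 0.5974 = 6.362 mg/L.
Minimum DO = 9.90 − 6.362 = 3.538 mg/L.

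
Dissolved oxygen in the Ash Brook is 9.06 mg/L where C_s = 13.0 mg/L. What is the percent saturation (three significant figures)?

% saturation = C/C_s × 100 = 9.06/13.0 × 100 = 69.7 %.

69.7 % saturation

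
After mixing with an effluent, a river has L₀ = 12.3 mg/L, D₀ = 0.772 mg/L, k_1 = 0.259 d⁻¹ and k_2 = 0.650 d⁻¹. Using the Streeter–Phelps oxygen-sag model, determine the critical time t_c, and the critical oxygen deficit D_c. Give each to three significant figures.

t_c ≈ 2.10 d; D_c ≈ 2.85 mg/L

With k_2/k_1 = 2.510 and 1 − D₀(k_2−k_1)/(k_1 L₀) = 0.9052,
t_c = ln(2.510 × 0.9052) / (0.650 − 0.259) = ln(2.272) / 0.3910 = 0.8206/0.3910 = 2.099 d.
D_c = (k_1/k_2) L₀ e^(−k_1 t_c) = (0.259/0.650) × 12.3 × e^(−0.259×2.099) = 0.3985 × 12.3 × 0.5807 = 2.846 mg/L.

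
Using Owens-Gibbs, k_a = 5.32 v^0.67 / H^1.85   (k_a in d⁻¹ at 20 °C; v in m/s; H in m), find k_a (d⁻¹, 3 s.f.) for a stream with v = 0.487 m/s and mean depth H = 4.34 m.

k_a ≈ 0.217 d⁻¹

k_a = 5.32 × 0.487^0.67 / 4.34^1.85 = 5.32 × 0.6175 / 15.11 = 0.2174 d⁻¹.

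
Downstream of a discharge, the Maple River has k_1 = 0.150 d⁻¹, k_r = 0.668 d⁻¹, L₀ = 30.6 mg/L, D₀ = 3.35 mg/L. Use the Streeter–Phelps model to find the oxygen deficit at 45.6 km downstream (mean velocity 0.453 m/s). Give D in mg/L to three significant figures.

Travel time t = x/v = 45.6 km / (0.453 m/s) = 45600 m / 0.453 m/s = 100700 s = 1.165 d.
k_1 L₀/(k_r−k_1) = 0.150×30.6/(0.668−0.150) = 4.590/0.5180 = 8.861 mg/L.
e^(−k_1 t) = e^(−0.150×1.165) = 0.8397; e^(−k_r t) = e^(−0.668×1.165) = 0.4592.
D = 8.861 × (0.8397 − 0.4592) + 3.35 × 0.4592 = 3.371 + 1.538 = 4.910 mg/L.

D ≈ 4.91 mg/L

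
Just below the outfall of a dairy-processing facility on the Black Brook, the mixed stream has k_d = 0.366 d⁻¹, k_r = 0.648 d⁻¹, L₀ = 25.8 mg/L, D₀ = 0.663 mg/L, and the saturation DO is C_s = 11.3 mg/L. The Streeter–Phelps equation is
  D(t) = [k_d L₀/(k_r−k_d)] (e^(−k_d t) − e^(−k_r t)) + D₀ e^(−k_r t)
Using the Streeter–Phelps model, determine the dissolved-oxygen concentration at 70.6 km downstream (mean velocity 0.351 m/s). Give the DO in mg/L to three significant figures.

Travel time t = x/v = 70.6 km / (0.351 m/s) = 70600 m / 0.351 m/s = 201100 s = 2.328 d.
k_d L₀/(k_r−k_d) = 0.366×25.8/(0.648−0.366) = 9.443/0.2820 = 33.49 mg/L.
e^(−k_d t) = e^(−0.366×2.328) = 0.4265; e^(−k_r t) = e^(−0.648×2.328) = 0.2212.
D = 33.49 × (0.4265 − 0.2212) + 0.663 × 0.2212 = 6.875 + 0.1467 = 7.021 mg/L.
DO = C_s − D = 11.3 − 7.021 = 4.279 mg/L.

DO ≈ 4.28 mg/L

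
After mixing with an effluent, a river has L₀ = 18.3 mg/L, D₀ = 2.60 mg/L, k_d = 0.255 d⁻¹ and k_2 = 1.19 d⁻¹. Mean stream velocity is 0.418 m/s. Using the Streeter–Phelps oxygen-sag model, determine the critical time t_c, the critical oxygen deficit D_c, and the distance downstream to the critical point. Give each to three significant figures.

t_c = [1/(k_2−k_d)] ln[(k_2/k_d)(1 − D₀(k_2−k_d)/(k_d L₀))]
= [1/(1.19−0.255)] ln[(1.19/0.255)(1 − 2.60×0.9350/(0.255×18.3))]
= (1/0.9350) ln[4.667 × 0.4791] = 1.070 × ln(2.236) = 1.070 × 0.8045 = 0.8604 d.
L(t_c) = L₀ e^(−k_d t_c) = 18.3 × 0.8030 = 14.69 mg/L, and at the critical point k_2 D_c = k_d L, so D_c = (0.255/1.19) × 14.69 = 3.149 mg/L.
x_c = v t_c = 0.418 m/s × 0.8604 d × 86400 s/d = 31070 m ≈ 31.1 km.

t_c ≈ 0.860 d; D_c ≈ 3.15 mg/L; x_c ≈ 31.1 km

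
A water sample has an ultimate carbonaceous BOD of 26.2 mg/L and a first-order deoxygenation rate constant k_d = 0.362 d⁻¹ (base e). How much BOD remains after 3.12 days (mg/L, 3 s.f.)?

L ≈ 8.47 mg/L

L_t = L₀ e^(−k_d t) = 26.2 × e^(−0.362×3.12) = 26.2 × 0.3232 = 8.468 mg/L.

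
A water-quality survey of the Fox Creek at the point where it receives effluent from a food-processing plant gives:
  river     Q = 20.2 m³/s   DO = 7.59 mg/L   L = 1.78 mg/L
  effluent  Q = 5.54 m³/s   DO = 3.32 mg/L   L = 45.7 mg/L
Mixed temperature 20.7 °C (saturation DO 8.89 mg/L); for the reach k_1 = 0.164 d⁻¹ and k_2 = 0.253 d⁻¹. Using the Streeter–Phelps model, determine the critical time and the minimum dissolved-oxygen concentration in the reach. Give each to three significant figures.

Mixed DO = (20.2×7.59 + 5.54×3.32)/(20.2+5.54) = 171.7/25.74 = 6.671 mg/L.
Mixed L₀ = (20.2×1.78 + 5.54×45.7)/(25.74) = 289.1/25.74 = 11.23 mg/L.
Initial deficit D₀ = C_s − DO₀ = 8.89 − 6.671 = 2.219 mg/L.
t_c = (1/0.08900) ln[(0.253/0.164)(1 − 2.219×0.08900/(0.164×11.23))] = 11.24 × ln(1.377) = 3.597 d.
D_c = (0.164/0.253) × 11.23 × e^(−0.164×3.597) = 0.6482 × 11.23 × 0.5544 = 4.037 mg/L.
Minimum DO = 8.89 − 4.037 = 4.853 mg/L.

t_c ≈ 3.60 d; minimum DO ≈ 4.85 mg/L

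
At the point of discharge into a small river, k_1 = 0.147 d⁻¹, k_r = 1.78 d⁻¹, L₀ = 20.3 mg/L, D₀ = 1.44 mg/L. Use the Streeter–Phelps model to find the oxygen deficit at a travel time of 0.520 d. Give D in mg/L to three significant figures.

D ≈ 1.54 mg/L

k_1 L₀/(k_r−k_1) = 0.147×20.3/(1.78−0.147) = 2.984/1.633 = 1.827 mg/L.
e^(−k_1 t) = e^(−0.147×0.5200) = 0.9264; e^(−k_r t) = e^(−1.78×0.5200) = 0.3963.
D = 1.827 × (0.9264 − 0.3963) + 1.44 × 0.3963 = 0.9687 + 0.5707 = 1.539 mg/L.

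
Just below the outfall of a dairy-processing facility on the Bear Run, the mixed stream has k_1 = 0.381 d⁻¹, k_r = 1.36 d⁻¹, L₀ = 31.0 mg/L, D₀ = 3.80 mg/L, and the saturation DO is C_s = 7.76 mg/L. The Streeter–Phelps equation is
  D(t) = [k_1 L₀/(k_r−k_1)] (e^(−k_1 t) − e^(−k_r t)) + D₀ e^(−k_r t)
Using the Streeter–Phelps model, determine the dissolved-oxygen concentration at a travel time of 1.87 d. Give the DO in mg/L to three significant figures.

k_1 L₀/(k_r−k_1) = 0.381×31.0/(1.36−0.381) = 11.81/0.9790 = 12.06 mg/L.
e^(−k_1 t) = e^(−0.381×1.870) = 0.4904; e^(−k_r t) = e^(−1.36×1.870) = 0.07861.
D = 12.06 × (0.4904 − 0.07861) + 3.80 × 0.07861 = 4.968 + 0.2987 = 5.267 mg/L.
DO = C_s − D = 7.76 − 5.267 = 2.493 mg/L.

DO ≈ 2.49 mg/L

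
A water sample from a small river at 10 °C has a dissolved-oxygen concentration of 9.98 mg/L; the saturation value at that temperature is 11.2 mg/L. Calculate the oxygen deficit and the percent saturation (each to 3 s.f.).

D ≈ 1.22 mg/L; 89.1 % saturation

D = C_s − C = 11.2 − 9.98 = 1.22 mg/L.
% saturation = 9.98/11.2 × 100 = 89.1 %.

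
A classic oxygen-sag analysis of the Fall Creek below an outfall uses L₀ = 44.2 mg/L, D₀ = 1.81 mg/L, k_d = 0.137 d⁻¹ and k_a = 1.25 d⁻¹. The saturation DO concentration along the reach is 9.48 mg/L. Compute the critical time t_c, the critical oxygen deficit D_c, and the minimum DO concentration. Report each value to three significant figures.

With k_a/k_d = 9.124 and 1 − D₀(k_a−k_d)/(k_d L₀) = 0.6673,
t_c = ln(9.124 × 0.6673) / (1.25 − 0.137) = ln(6.089) / 1.113 = 1.806/1.113 = 1.623 d.
D_c = (k_d/k_a) L₀ e^(−k_d t_c) = (0.137/1.25) × 44.2 × e^(−0.137×1.623) = 0.1096 × 44.2 × 0.8006 = 3.879 mg/L.
Minimum DO = C_s − D_c = 9.48 − 3.879 = 5.601 mg/L.

t_c ≈ 1.62 d; D_c ≈ 3.88 mg/L; min DO ≈ 5.60 mg/L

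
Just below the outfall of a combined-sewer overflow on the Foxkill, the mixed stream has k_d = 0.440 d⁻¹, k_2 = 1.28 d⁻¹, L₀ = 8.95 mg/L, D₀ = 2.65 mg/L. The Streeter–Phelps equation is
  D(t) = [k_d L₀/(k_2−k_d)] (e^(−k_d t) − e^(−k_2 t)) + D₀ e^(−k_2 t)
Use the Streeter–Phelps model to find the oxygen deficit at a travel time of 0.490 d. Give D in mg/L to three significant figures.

D ≈ 2.69 mg/L

k_d L₀/(k_2−k_d) = 0.440×8.95/(1.28−0.440) = 3.938/0.8400 = 4.688 mg/L.
e^(−k_d t) = e^(−0.440×0.4900) = 0.8061; e^(−k_2 t) = e^(−1.28×0.4900) = 0.5341.
D = 4.688 × (0.8061 − 0.5341) + 2.65 × 0.5341 = 1.275 + 1.415 = 2.690 mg/L.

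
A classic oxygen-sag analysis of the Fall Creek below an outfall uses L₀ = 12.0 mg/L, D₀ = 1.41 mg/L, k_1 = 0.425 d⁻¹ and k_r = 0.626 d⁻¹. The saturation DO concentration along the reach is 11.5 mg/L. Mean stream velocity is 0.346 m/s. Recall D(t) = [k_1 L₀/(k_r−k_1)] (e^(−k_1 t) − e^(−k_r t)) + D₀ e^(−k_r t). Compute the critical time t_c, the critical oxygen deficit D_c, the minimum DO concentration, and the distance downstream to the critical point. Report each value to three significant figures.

t_c ≈ 1.64 d; D_c ≈ 4.05 mg/L; min DO ≈ 7.45 mg/L; x_c ≈ 49.1 km

With k_r/k_1 = 1.473 and 1 − D₀(k_r−k_1)/(k_1 L₀) = 0.9444,
t_c = ln(1.473 × 0.9444) / (0.626 − 0.425) = ln(1.391) / 0.2010 = 0.3301/0.2010 = 1.642 d.
D_c = (k_1/k_r) L₀ e^(−k_1 t_c) = (0.425/0.626) × 12.0 × e^(−0.425×1.642) = 0.6789 × 12.0 × 0.4976 = 4.054 mg/L.
Minimum DO = C_s − D_c = 11.5 − 4.054 = 7.446 mg/L.
x_c = v t_c = 0.346 m/s × 1.642 d × 86400 s/d = 49090 m ≈ 49.1 km.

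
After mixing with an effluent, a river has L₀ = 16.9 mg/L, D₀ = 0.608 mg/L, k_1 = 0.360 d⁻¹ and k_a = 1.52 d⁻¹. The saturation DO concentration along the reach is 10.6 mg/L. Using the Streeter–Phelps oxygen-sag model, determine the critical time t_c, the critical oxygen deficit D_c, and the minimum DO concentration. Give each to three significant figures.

At the critical point dD/dt = 0, so k_1 L₀ e^(−k_1 t) = k_a D. Substituting D(t) from the Streeter–Phelps equation and solving for t gives
t_c = ln[(k_a/k_1)(1 − D₀(k_a−k_1)/(k_1 L₀))] / (k_a−k_1).
Here k_a−k_1 = 1.160 d⁻¹ and 1 − D₀(k_a−k_1)/(k_1 L₀) = 1 − 0.608×1.160/(0.360×16.9) = 0.8841, so
t_c = ln(4.222 × 0.8841) / 1.160 = 1.317 / 1.160 = 1.135 d.
L(t_c) = L₀ e^(−k_1 t_c) = 16.9 × 0.6645 = 11.23 mg/L, and at the critical point k_a D_c = k_1 L, so D_c = (0.360/1.52) × 11.23 = 2.660 mg/L.
Minimum DO = C_s − D_c = 10.6 − 2.660 = 7.940 mg/L.

t_c ≈ 1.14 d; D_c ≈ 2.66 mg/L; min DO ≈ 7.94 mg/L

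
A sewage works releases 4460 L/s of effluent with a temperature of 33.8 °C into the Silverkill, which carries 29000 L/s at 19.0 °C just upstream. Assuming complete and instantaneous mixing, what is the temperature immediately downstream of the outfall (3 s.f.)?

21.0 °C

Flow-weighted mixing: C = (Q_r C_r + Q_w C_w)/(Q_r + Q_w)
= (29000×19.0 + 4460×33.8)/(29000 + 4460) = 701700/33460 = 20.97 °C.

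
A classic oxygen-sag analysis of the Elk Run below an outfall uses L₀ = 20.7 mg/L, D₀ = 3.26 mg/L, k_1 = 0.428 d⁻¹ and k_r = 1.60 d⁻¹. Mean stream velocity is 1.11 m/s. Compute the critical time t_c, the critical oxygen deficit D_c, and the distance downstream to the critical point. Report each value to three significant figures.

t_c ≈ 0.644 d; D_c ≈ 4.20 mg/L; x_c ≈ 61.7 km

t_c = [1/(k_r−k_1)] ln[(k_r/k_1)(1 − D₀(k_r−k_1)/(k_1 L₀))]
= [1/(1.60−0.428)] ln[(1.60/0.428)(1 − 3.26×1.172/(0.428×20.7))]
= (1/1.172) ln[3.738 × 0.5687] = 0.8532 × ln(2.126) = 0.8532 × 0.7543 = 0.6436 d.
D_c = (k_1/k_r) L₀ e^(−k_1 t_c) = (0.428/1.60) × 20.7 × e^(−0.428×0.6436) = 0.2675 × 20.7 × 0.7592 = 4.204 mg/L.
x_c = v t_c = 1.11 m/s × 0.6436 d × 86400 s/d = 61730 m ≈ 61.7 km.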